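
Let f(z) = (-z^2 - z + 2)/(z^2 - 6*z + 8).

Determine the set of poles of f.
The singularities of f are the zeros of the denominator. Factoring,
  z^2 - 6*z + 8 = (z - 4)*(z - 2)
so the candidates are z = 4, z = 2.

Check the numerator P(z) = -z^2 - z + 2 at each one:
  P(4) = -18 ≠ 0, so z = 4 is a (simple) pole.
  P(2) = -4 ≠ 0, so z = 2 is a (simple) pole.

Poles of f: {2, 4}

Final answer: {2, 4}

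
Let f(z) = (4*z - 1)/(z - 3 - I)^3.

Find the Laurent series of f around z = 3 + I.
(11 + 4*I)/(z - 3 - I)^3 + 4/(z - 3 - I)^2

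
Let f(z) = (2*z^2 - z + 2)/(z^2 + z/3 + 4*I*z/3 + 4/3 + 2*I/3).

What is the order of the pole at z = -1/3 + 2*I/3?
Factor the denominator:
  z^2 + z/3 + 4*I*z/3 + 4/3 + 2*I/3 = (z + 1/3 - 2*I/3)*(z + 2*I)

The numerator P(z) = 2*z^2 - z + 2 has P(-1/3 + 2*I/3) = 5/3 - 14*I/9 ≠ 0, so no factor of (z + 1/3 - 2*I/3) cancels.
Near z = -1/3 + 2*I/3 we can therefore write f(z) = g(z)/(z + 1/3 - 2*I/3) with g analytic at -1/3 + 2*I/3 and g(-1/3 + 2*I/3) ≠ 0 (g is the numerator divided by the remaining denominator factors).

Hence z = -1/3 + 2*I/3 is a pole of order 1.

Final answer: 1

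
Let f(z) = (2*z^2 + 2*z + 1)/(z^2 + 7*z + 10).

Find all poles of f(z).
The singularities of f are the zeros of the denominator. Factoring,
  z^2 + 7*z + 10 = (z + 2)*(z + 5)
so the candidates are z = -2, z = -5.

Check the numerator P(z) = 2*z^2 + 2*z + 1 at each one:
  P(-2) = 5 ≠ 0, so z = -2 is a (simple) pole.
  P(-5) = 41 ≠ 0, so z = -5 is a (simple) pole.

Poles of f: {-5, -2}

Final answer: {-5, -2}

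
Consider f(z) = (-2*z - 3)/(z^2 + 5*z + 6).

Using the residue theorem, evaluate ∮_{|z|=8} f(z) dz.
By the residue theorem, ∮_C f(z) dz = 2πi · (sum of the residues of f at the poles inside |z| = 8).

The denominator factors as (z + 3)*(z + 2), so the singularities of f are simple poles at z = -3, z = -2.
  |-3|² = 9 < 64 = 8², so this pole is inside the contour.
  |-2|² = 4 < 64 = 8², so this pole is inside the contour.

With P(z) = -2*z - 3 and Q(z) = z^2 + 5*z + 6, each pole is simple, so Res(f, z₀) = P(z₀)/Q'(z₀) with Q'(z) = 2*z + 5.
  Res(f, -3) = P(-3)/Q'(-3) = (3)/(-1) = -3
  Res(f, -2) = P(-2)/Q'(-2) = (1)/(1) = 1

Sum of residues inside C: -2
∮_C f(z) dz = 2πi · (-2) = -4*I*pi

Final answer: -4*I*pi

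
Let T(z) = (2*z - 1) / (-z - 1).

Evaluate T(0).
Substitute z = 0:
  numerator:   2*(0) - 1 = -1
  denominator: -(0) - 1 = -1
T(0) = (-1)/(-1) = 1

Final answer: 1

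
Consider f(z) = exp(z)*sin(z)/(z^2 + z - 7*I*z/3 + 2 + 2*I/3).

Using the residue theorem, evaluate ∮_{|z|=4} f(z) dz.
pi*(-33/65 + 9*I/65)*exp(-1 + 3*I)*sin(1 - 3*I) + pi*(9/65 + 33*I/65)*exp(-2*I/3)*sinh(2/3)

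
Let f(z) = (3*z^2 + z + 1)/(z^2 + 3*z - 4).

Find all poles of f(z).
{-4, 1}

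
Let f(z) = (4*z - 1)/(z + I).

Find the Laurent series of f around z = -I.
Put w = z - (-I), i.e. z = w - I. The denominator is w, so it suffices to rewrite the numerator in powers of w.

P(z) = 4*z - 1
P(w - I) = -1 - 4*I + 4*w

Dividing each term by w:
  f = (-1 - 4*I)/w + 4

Substituting back w = z + I:
  f(z) = (-1 - 4*I)/(z + I) + 4

The series is finite because the numerator is a polynomial; the negative powers form the principal part, and the coefficient of 1/(z + I) gives Res(f, -I) = -1 - 4*I.

Final answer: (-1 - 4*I)/(z + I) + 4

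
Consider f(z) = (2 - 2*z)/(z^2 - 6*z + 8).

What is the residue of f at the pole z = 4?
Write f(z) = P(z)/Q(z) with P(z) = 2 - 2*z and Q(z) = z^2 - 6*z + 8.
The denominator factors as Q(z) = (z - 4)*(z - 2), so z = 4 is a simple zero of Q and P is analytic there; z = 4 is therefore a simple pole and
  Res(f, z₀) = P(z₀)/Q'(z₀).

Q'(z) = 2*z - 6, so Q'(4) = 2.
P(4) = -6.

Res(f, 4) = (-6)/(2) = -3

Final answer: -3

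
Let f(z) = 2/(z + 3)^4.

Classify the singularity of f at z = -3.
Write f(z) = g(z)/(z + 3)^4 with g(z) = 2.
g is entire and g(-3) = 2 ≠ 0, so no factor of (z + 3) cancels: the Laurent expansion of f about z = -3 starts at the power -4, i.e. lim_{z→z₀} (z - z₀)^4 f(z) = 2 is finite and nonzero.
So z = -3 is a pole of order 4.

Final answer: pole of order 4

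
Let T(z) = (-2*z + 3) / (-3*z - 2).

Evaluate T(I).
Substitute z = I:
  numerator:   -2*(I) + 3 = 3 - 2*I
  denominator: -3*(I) - 2 = -2 - 3*I
T(I) = (3 - 2*I)/(-2 - 3*I); multiplying numerator and denominator by the conjugate -2 + 3*I gives (13*I)/13 = I

Final answer: I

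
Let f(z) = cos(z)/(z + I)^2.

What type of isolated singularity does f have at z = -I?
Write f(z) = g(z)/(z + I)^2 with g(z) = cos(z).
g is entire and g(-I) = cosh(1) ≠ 0, so no factor of (z + I) cancels: the Laurent expansion of f about z = -I starts at the power -2, i.e. lim_{z→z₀} (z - z₀)^2 f(z) = cosh(1) is finite and nonzero.
So z = -I is a pole of order 2.

Final answer: pole of order 2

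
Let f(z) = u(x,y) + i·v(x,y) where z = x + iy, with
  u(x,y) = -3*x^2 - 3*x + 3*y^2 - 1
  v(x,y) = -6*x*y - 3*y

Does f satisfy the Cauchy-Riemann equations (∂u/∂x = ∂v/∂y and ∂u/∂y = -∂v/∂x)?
∂u/∂x = -6*x - 3
∂v/∂y = -6*x - 3
∂u/∂y = 6*y
∂v/∂x = -6*y
∂u/∂x = ∂v/∂y and ∂u/∂y = -∂v/∂x hold identically; f is analytic.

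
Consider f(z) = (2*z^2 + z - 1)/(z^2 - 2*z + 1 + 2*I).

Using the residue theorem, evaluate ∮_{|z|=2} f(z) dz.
By the residue theorem, ∮_C f(z) dz = 2πi · (sum of the residues of f at the poles inside |z| = 2).

The denominator factors as (z - 2 + I)*(z - I), so the singularities of f are simple poles at z = 2 - I, z = I.
  |2 - I|² = 5 > 4 = 2², so this pole is outside the contour.
  |I|² = 1 < 4 = 2², so this pole is inside the contour.

With P(z) = 2*z^2 + z - 1 and Q(z) = z^2 - 2*z + 1 + 2*I, each pole is simple, so Res(f, z₀) = P(z₀)/Q'(z₀) with Q'(z) = 2*z - 2.
  Res(f, I) = P(I)/Q'(I) = (-3 + I)/(-2 + 2*I) = 1 + I/2

∮_C f(z) dz = 2πi · (1 + I/2) = pi*(-1 + 2*I)

Final answer: pi*(-1 + 2*I)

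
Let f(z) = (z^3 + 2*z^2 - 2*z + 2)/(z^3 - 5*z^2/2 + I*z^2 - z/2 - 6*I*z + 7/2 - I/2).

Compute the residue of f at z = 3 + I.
Write f(z) = P(z)/Q(z) with P(z) = z^3 + 2*z^2 - 2*z + 2 and Q(z) = z^3 - 5*z^2/2 + I*z^2 - z/2 - 6*I*z + 7/2 - I/2.
The denominator factors as Q(z) = (z + I)*(z - 3 - I)*(z + 1/2 + I), so z = 3 + I is a simple zero of Q and P is analytic there; z = 3 + I is therefore a simple pole and
  Res(f, z₀) = P(z₀)/Q'(z₀).

Q'(z) = 3*z^2 - 5*z + 2*I*z - 1/2 - 6*I, so Q'(3 + I) = 13/2 + 13*I.
P(3 + I) = 30 + 36*I.

Res(f, 3 + I) = (30 + 36*I)/(13/2 + 13*I) = 204/65 - 48*I/65

Final answer: 204/65 - 48*I/65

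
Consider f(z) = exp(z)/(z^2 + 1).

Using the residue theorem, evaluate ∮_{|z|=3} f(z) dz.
By the residue theorem, ∮_C f(z) dz = 2πi · (sum of the residues of f at the poles inside |z| = 3).

The denominator factors as (z + I)*(z - I), so the singularities of f are simple poles at z = -I, z = I.
  |-I|² = 1 < 9 = 3², so this pole is inside the contour.
  |I|² = 1 < 9 = 3², so this pole is inside the contour.

With P(z) = exp(z) and Q(z) = z^2 + 1, each pole is simple, so Res(f, z₀) = P(z₀)/Q'(z₀) with Q'(z) = 2*z.
  Res(f, -I) = P(-I)/Q'(-I) = (exp(-I))/(-2*I) = I*exp(-I)/2
  Res(f, I) = P(I)/Q'(I) = (exp(I))/(2*I) = -I*exp(I)/2

Sum of residues inside C: -I*exp(I)/2 + I*exp(-I)/2
∮_C f(z) dz = 2πi · (-I*exp(I)/2 + I*exp(-I)/2) = -pi*exp(-I) + pi*exp(I)

Final answer: -pi*exp(-I) + pi*exp(I)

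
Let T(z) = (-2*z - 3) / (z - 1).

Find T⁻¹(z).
Set w = T(z) = (-2*z - 3) / (z - 1) and solve for z:
  w*(z - 1) = -2*z - 3
  -w + z*(w + 2) + 3 = 0
  z*(w + 2) = w - 3
  z = (3 - w)/(-w - 2)
Renaming the variable, T⁻¹(z) = (-z + 3)/(-z - 2) = (z - 3)/(z + 2).
(Check: ad - bc = 5 ≠ 0, so T is invertible.)

Final answer: (z - 3)/(z + 2)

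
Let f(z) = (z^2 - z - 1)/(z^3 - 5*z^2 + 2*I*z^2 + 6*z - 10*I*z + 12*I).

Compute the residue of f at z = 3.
Write f(z) = P(z)/Q(z) with P(z) = z^2 - z - 1 and Q(z) = z^3 - 5*z^2 + 2*I*z^2 + 6*z - 10*I*z + 12*I.
The denominator factors as Q(z) = (z + 2*I)*(z - 2)*(z - 3), so z = 3 is a simple zero of Q and P is analytic there; z = 3 is therefore a simple pole and
  Res(f, z₀) = P(z₀)/Q'(z₀).

Q'(z) = 3*z^2 - 10*z + 4*I*z + 6 - 10*I, so Q'(3) = 3 + 2*I.
P(3) = 5.

Res(f, 3) = (5)/(3 + 2*I) = 15/13 - 10*I/13

Final answer: 15/13 - 10*I/13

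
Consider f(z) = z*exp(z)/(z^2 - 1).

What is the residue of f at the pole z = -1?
Write f(z) = P(z)/Q(z) with P(z) = z*exp(z) and Q(z) = z^2 - 1.
The denominator factors as Q(z) = (z + 1)*(z - 1), so z = -1 is a simple zero of Q and P is analytic there; z = -1 is therefore a simple pole and
  Res(f, z₀) = P(z₀)/Q'(z₀).

Q'(z) = 2*z, so Q'(-1) = -2.
P(-1) = -exp(-1).

Res(f, -1) = (-exp(-1))/(-2) = exp(-1)/2

Final answer: exp(-1)/2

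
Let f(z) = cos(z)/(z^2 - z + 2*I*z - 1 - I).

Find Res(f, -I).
-cosh(1)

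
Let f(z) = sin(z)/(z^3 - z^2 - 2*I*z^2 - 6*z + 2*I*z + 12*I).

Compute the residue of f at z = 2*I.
Write f(z) = P(z)/Q(z) with P(z) = sin(z) and Q(z) = z^3 - z^2 - 2*I*z^2 - 6*z + 2*I*z + 12*I.
The denominator factors as Q(z) = (z - 3)*(z + 2)*(z - 2*I), so z = 2*I is a simple zero of Q and P is analytic there; z = 2*I is therefore a simple pole and
  Res(f, z₀) = P(z₀)/Q'(z₀).

Q'(z) = 3*z^2 - 2*z - 4*I*z - 6 + 2*I, so Q'(2*I) = -10 - 2*I.
P(2*I) = I*sinh(2).

Res(f, 2*I) = (I*sinh(2))/(-10 - 2*I) = (-1/52 - 5*I/52)*sinh(2)

Final answer: (-1/52 - 5*I/52)*sinh(2)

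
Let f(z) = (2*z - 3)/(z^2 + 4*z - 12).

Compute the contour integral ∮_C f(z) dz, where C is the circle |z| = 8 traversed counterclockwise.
4*I*pi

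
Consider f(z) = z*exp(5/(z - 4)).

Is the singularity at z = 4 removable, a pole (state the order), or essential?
essential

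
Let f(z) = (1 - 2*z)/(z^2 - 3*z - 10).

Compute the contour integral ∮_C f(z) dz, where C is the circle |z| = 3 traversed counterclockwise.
By the residue theorem, ∮_C f(z) dz = 2πi · (sum of the residues of f at the poles inside |z| = 3).

The denominator factors as (z - 5)*(z + 2), so the singularities of f are simple poles at z = 5, z = -2.
  |5|² = 25 > 9 = 3², so this pole is outside the contour.
  |-2|² = 4 < 9 = 3², so this pole is inside the contour.

With P(z) = 1 - 2*z and Q(z) = z^2 - 3*z - 10, each pole is simple, so Res(f, z₀) = P(z₀)/Q'(z₀) with Q'(z) = 2*z - 3.
  Res(f, -2) = P(-2)/Q'(-2) = (5)/(-7) = -5/7

∮_C f(z) dz = 2πi · (-5/7) = -10*I*pi/7

Final answer: -10*I*pi/7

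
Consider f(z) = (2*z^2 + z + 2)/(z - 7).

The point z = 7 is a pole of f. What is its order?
Factor the denominator:
  z - 7 = (z - 7)

The numerator P(z) = 2*z^2 + z + 2 has P(7) = 107 ≠ 0, so no factor of (z - 7) cancels.
Near z = 7 we can therefore write f(z) = g(z)/(z - 7) with g analytic at 7 and g(7) ≠ 0 (g is just the numerator).

Hence z = 7 is a pole of order 1.

Final answer: 1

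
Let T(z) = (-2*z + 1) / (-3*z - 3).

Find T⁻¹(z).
Set w = T(z) = (-2*z + 1) / (-3*z - 3) and solve for z:
  w*(-3*z - 3) = -2*z + 1
  -3*w + z*(2 - 3*w) - 1 = 0
  z*(2 - 3*w) = 3*w + 1
  z = (-3*w - 1)/(3*w - 2)
Renaming the variable, T⁻¹(z) = (-3*z - 1)/(3*z - 2).
(Check: ad - bc = 9 ≠ 0, so T is invertible.)

Final answer: (-3*z - 1)/(3*z - 2)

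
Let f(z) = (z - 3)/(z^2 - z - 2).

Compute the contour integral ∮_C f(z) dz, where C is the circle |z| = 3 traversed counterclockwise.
2*I*pi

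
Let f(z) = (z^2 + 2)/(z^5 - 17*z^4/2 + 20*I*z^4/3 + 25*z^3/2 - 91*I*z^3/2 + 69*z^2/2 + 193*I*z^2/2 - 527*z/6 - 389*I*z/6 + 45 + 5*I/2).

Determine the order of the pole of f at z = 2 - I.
3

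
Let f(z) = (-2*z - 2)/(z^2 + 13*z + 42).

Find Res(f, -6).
Write f(z) = P(z)/Q(z) with P(z) = -2*z - 2 and Q(z) = z^2 + 13*z + 42.
The denominator factors as Q(z) = (z + 7)*(z + 6), so z = -6 is a simple zero of Q and P is analytic there; z = -6 is therefore a simple pole and
  Res(f, z₀) = P(z₀)/Q'(z₀).

Q'(z) = 2*z + 13, so Q'(-6) = 1.
P(-6) = 10.

Res(f, -6) = (10)/(1) = 10

Final answer: 10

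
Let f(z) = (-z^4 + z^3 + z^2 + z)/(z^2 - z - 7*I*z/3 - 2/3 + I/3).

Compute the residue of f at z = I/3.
Write f(z) = P(z)/Q(z) with P(z) = -z^4 + z^3 + z^2 + z and Q(z) = z^2 - z - 7*I*z/3 - 2/3 + I/3.
The denominator factors as Q(z) = (z - I/3)*(z - 1 - 2*I), so z = I/3 is a simple zero of Q and P is analytic there; z = I/3 is therefore a simple pole and
  Res(f, z₀) = P(z₀)/Q'(z₀).

Q'(z) = 2*z - 1 - 7*I/3, so Q'(I/3) = -1 - 5*I/3.
P(I/3) = -10/81 + 8*I/27.

Res(f, I/3) = (-10/81 + 8*I/27)/(-1 - 5*I/3) = -5/51 - 61*I/459

Final answer: -5/51 - 61*I/459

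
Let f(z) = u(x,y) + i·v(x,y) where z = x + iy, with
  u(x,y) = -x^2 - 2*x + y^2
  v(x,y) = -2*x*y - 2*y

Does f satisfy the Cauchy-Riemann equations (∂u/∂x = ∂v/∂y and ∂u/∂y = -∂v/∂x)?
∂u/∂x = -2*x - 2
∂v/∂y = -2*x - 2
∂u/∂y = 2*y
∂v/∂x = -2*y
∂u/∂x = ∂v/∂y and ∂u/∂y = -∂v/∂x hold identically; f is analytic.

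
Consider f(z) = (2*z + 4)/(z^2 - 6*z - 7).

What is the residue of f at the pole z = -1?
Write f(z) = P(z)/Q(z) with P(z) = 2*z + 4 and Q(z) = z^2 - 6*z - 7.
The denominator factors as Q(z) = (z + 1)*(z - 7), so z = -1 is a simple zero of Q and P is analytic there; z = -1 is therefore a simple pole and
  Res(f, z₀) = P(z₀)/Q'(z₀).

Q'(z) = 2*z - 6, so Q'(-1) = -8.
P(-1) = 2.

Res(f, -1) = (2)/(-8) = -1/4

Final answer: -1/4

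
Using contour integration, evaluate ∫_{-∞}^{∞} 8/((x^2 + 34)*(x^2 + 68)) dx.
2*pi*(-sqrt(17) + sqrt(34))/289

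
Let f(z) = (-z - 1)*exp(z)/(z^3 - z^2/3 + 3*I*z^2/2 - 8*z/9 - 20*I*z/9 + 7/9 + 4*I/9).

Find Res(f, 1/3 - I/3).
Write f(z) = P(z)/Q(z) with P(z) = (-z - 1)*exp(z) and Q(z) = z^3 - z^2/3 + 3*I*z^2/2 - 8*z/9 - 20*I*z/9 + 7/9 + 4*I/9.
The denominator factors as Q(z) = (z + 1 + 3*I/2)*(z - 1/3 + I/3)*(z - 1 - I/3), so z = 1/3 - I/3 is a simple zero of Q and P is analytic there; z = 1/3 - I/3 is therefore a simple pole and
  Res(f, z₀) = P(z₀)/Q'(z₀).

Q'(z) = 3*z^2 - 2*z/3 + 3*I*z - 8/9 - 20*I/9, so Q'(1/3 - I/3) = -1/9 - 5*I/3.
P(1/3 - I/3) = (-4/3 + I/3)*exp(1/3 - I/3).

Res(f, 1/3 - I/3) = ((-4/3 + I/3)*exp(1/3 - I/3))/(-1/9 - 5*I/3) = (-33/226 - 183*I/226)*exp(1/3 - I/3)

Final answer: (-33/226 - 183*I/226)*exp(1/3 - I/3)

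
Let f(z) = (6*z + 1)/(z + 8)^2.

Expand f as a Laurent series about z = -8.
-47/(z + 8)^2 + 6/(z + 8)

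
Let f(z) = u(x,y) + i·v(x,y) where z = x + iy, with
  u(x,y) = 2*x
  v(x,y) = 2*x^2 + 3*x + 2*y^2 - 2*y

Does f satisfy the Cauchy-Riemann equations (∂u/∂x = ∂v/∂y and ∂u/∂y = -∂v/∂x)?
∂u/∂x = 2
∂v/∂y = 4*y - 2
∂u/∂y = 0
∂v/∂x = 4*x + 3
∂u/∂x ≠ ∂v/∂y and ∂u/∂y ≠ -∂v/∂x; the Cauchy-Riemann equations are not satisfied, so f is not analytic.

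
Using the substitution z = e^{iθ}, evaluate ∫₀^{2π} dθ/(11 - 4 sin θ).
2*sqrt(105)*pi/105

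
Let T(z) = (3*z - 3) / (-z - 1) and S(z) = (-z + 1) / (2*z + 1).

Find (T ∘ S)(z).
(T ∘ S)(z) = T(S(z)) = ((3)*S(z) + (-3))/((-1)*S(z) + (-1)). Multiply numerator and denominator by 2*z + 1:
  numerator:   (3)*(-z + 1) + (-3)*(2*z + 1) = -9*z
  denominator: (-1)*(-z + 1) + (-1)*(2*z + 1) = -z - 2
(T ∘ S)(z) = -9*z/(-z - 2) = 9*z/(z + 2)

Final answer: 9*z/(z + 2)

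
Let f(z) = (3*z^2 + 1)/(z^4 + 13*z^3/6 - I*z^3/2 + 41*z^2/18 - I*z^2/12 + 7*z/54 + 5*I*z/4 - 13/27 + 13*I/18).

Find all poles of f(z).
The singularities of f are the zeros of the denominator. Factoring,
  z^4 + 13*z^3/6 - I*z^3/2 + 41*z^2/18 - I*z^2/12 + 7*z/54 + 5*I*z/4 - 13/27 + 13*I/18 = (z + 1 + 2*I/3)*(z + 2/3)*(z + 1 - 3*I/2)*(z - 1/2 + I/3)
so the candidates are z = -1 - 2*I/3, z = -2/3, z = -1 + 3*I/2, z = 1/2 - I/3.

Check the numerator P(z) = 3*z^2 + 1 at each one:
  P(-1 - 2*I/3) = 8/3 + 4*I ≠ 0, so z = -1 - 2*I/3 is a (simple) pole.
  P(-2/3) = 7/3 ≠ 0, so z = -2/3 is a (simple) pole.
  P(-1 + 3*I/2) = -11/4 - 9*I ≠ 0, so z = -1 + 3*I/2 is a (simple) pole.
  P(1/2 - I/3) = 17/12 - I ≠ 0, so z = 1/2 - I/3 is a (simple) pole.

Poles of f: {-1 - 2*I/3, -1 + 3*I/2, -2/3, 1/2 - I/3}

Final answer: {-1 - 2*I/3, -1 + 3*I/2, -2/3, 1/2 - I/3}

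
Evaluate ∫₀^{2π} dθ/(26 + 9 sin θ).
Call the integral J. The integrand is 2π-periodic and we integrate over a full period, so shifting θ does not change the value (θ → θ + π/2 turns sin θ into cos θ). Hence
  J = ∫₀^{2π} dθ/(26 + 9 cos θ).
Put z = e^{iθ}: then cos θ = (z + 1/z)/2, dθ = dz/(iz), and z runs once counterclockwise around |z| = 1:
  J = ∮_{|z|=1} 1/(26 + 9*(z + 1/z)/2) · dz/(iz) = (2/i) ∮_{|z|=1} dz/(9*z^2 + 52*z + 9).
The roots of 9*z^2 + 52*z + 9 are z = (-26 ± sqrt(26^2 - 9^2))/9, with sqrt(595) = sqrt(595); their product is 1, so only z₊ = -26/9 + sqrt(595)/9 lies inside the unit circle (z₋ = -26/9 - sqrt(595)/9 lies outside).
z₊ is a simple zero of q(z) = 9*z^2 + 52*z + 9, so Res(1/q, z₊) = 1/q'(z₊) with q'(z) = 18*z + 52; and q'(z₊) = 9*(z₊ - z₋) = 2*sqrt(595).
Therefore J = (2/i) · 2πi · 1/(2*sqrt(595)) = 2*pi/(sqrt(595)) = 2*sqrt(595)*pi/595

Final answer: 2*sqrt(595)*pi/595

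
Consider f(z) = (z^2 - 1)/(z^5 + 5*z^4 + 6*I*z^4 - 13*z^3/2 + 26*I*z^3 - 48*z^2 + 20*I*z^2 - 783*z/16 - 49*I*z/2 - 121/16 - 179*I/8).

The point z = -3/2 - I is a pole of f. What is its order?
Factor the denominator:
  z^5 + 5*z^4 + 6*I*z^4 - 13*z^3/2 + 26*I*z^3 - 48*z^2 + 20*I*z^2 - 783*z/16 - 49*I*z/2 - 121/16 - 179*I/8 = (z + 3/2 + I)^4*(z - 1 + 2*I)

The numerator P(z) = z^2 - 1 has P(-3/2 - I) = 1/4 + 3*I ≠ 0, so no factor of (z + 3/2 + I) cancels.
Near z = -3/2 - I we can therefore write f(z) = g(z)/(z + 3/2 + I)^4 with g analytic at -3/2 - I and g(-3/2 - I) ≠ 0 (g is the numerator divided by the remaining denominator factors).

Hence z = -3/2 - I is a pole of order 4.

Final answer: 4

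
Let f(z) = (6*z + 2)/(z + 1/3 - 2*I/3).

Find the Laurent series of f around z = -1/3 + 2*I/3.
Put w = z - (-1/3 + 2*I/3), i.e. z = w - 1/3 + 2*I/3. The denominator is w, so it suffices to rewrite the numerator in powers of w.

P(z) = 6*z + 2
P(w - 1/3 + 2*I/3) = 4*I + 6*w

Dividing each term by w:
  f = 4*I/w + 6

Substituting back w = z + 1/3 - 2*I/3:
  f(z) = 4*I/(z + 1/3 - 2*I/3) + 6

The series is finite because the numerator is a polynomial; the negative powers form the principal part, and the coefficient of 1/(z + 1/3 - 2*I/3) gives Res(f, -1/3 + 2*I/3) = 4*I.

Final answer: 4*I/(z + 1/3 - 2*I/3) + 6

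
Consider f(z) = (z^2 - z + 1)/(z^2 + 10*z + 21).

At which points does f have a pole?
The singularities of f are the zeros of the denominator. Factoring,
  z^2 + 10*z + 21 = (z + 7)*(z + 3)
so the candidates are z = -7, z = -3.

Check the numerator P(z) = z^2 - z + 1 at each one:
  P(-7) = 57 ≠ 0, so z = -7 is a (simple) pole.
  P(-3) = 13 ≠ 0, so z = -3 is a (simple) pole.

Poles of f: {-7, -3}

Final answer: {-7, -3}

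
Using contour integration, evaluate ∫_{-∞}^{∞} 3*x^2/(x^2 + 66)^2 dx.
Let f(z) = 3*z^2/(z^2 + 66)^2. The denominator has no real zeros and deg Q - deg P = 2 ≥ 2, so the integral of f over the upper semicircle |z| = R tends to 0 as R → ∞. Closing the contour in the upper half-plane,
  ∫_{-∞}^{∞} f(x) dx = 2πi · Σ Res(f, z_k)  over the poles with Im z_k > 0.

Zeros of the denominator: z^2 + 66 = 0 gives z = ±sqrt(66)*I.
Upper half-plane: z = sqrt(66)*I (a pole of order 2).

Write f(z) = g(z)/(z - sqrt(66)*I)^2 with g(z) = 3*z^2/(z + sqrt(66)*I)^2. For a double pole, Res(f, z₀) = g'(z₀):
  g'(z) = 6*sqrt(66)*I*z/(z + sqrt(66)*I)^3
  Res(f, sqrt(66)*I) = g'(sqrt(66)*I) = -sqrt(66)*I/88

∫_{-∞}^{∞} f(x) dx = 2πi · (-sqrt(66)*I/88) = sqrt(66)*pi/44

Final answer: sqrt(66)*pi/44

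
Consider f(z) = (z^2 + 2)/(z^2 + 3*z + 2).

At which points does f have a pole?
{-2, -1}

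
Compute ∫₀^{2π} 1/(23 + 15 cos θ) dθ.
Let J = ∫₀^{2π} dθ/(23 + 15 cos θ).
Put z = e^{iθ}: then cos θ = (z + 1/z)/2, dθ = dz/(iz), and z runs once counterclockwise around |z| = 1:
  J = ∮_{|z|=1} 1/(23 + 15*(z + 1/z)/2) · dz/(iz) = (2/i) ∮_{|z|=1} dz/(15*z^2 + 46*z + 15).
The roots of 15*z^2 + 46*z + 15 are z = (-23 ± sqrt(23^2 - 15^2))/15, with sqrt(304) = 4*sqrt(19); their product is 1, so only z₊ = -23/15 + 4*sqrt(19)/15 lies inside the unit circle (z₋ = -23/15 - 4*sqrt(19)/15 lies outside).
z₊ is a simple zero of q(z) = 15*z^2 + 46*z + 15, so Res(1/q, z₊) = 1/q'(z₊) with q'(z) = 30*z + 46; and q'(z₊) = 15*(z₊ - z₋) = 8*sqrt(19).
Therefore J = (2/i) · 2πi · 1/(8*sqrt(19)) = 2*pi/(4*sqrt(19)) = sqrt(19)*pi/38

Final answer: sqrt(19)*pi/38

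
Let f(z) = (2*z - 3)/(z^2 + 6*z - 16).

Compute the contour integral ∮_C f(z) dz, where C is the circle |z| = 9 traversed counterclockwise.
By the residue theorem, ∮_C f(z) dz = 2πi · (sum of the residues of f at the poles inside |z| = 9).

The denominator factors as (z - 2)*(z + 8), so the singularities of f are simple poles at z = 2, z = -8.
  |2|² = 4 < 81 = 9², so this pole is inside the contour.
  |-8|² = 64 < 81 = 9², so this pole is inside the contour.

With P(z) = 2*z - 3 and Q(z) = z^2 + 6*z - 16, each pole is simple, so Res(f, z₀) = P(z₀)/Q'(z₀) with Q'(z) = 2*z + 6.
  Res(f, 2) = P(2)/Q'(2) = (1)/(10) = 1/10
  Res(f, -8) = P(-8)/Q'(-8) = (-19)/(-10) = 19/10

Sum of residues inside C: 2
∮_C f(z) dz = 2πi · (2) = 4*I*pi

Final answer: 4*I*pi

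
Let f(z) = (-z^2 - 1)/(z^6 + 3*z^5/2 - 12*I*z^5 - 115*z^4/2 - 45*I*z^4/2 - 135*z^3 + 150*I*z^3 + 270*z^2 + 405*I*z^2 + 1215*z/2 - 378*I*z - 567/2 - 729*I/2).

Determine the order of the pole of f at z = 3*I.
4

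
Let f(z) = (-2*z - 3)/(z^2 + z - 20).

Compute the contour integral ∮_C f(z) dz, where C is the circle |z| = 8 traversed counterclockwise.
By the residue theorem, ∮_C f(z) dz = 2πi · (sum of the residues of f at the poles inside |z| = 8).

The denominator factors as (z - 4)*(z + 5), so the singularities of f are simple poles at z = 4, z = -5.
  |4|² = 16 < 64 = 8², so this pole is inside the contour.
  |-5|² = 25 < 64 = 8², so this pole is inside the contour.

With P(z) = -2*z - 3 and Q(z) = z^2 + z - 20, each pole is simple, so Res(f, z₀) = P(z₀)/Q'(z₀) with Q'(z) = 2*z + 1.
  Res(f, 4) = P(4)/Q'(4) = (-11)/(9) = -11/9
  Res(f, -5) = P(-5)/Q'(-5) = (7)/(-9) = -7/9

Sum of residues inside C: -2
∮_C f(z) dz = 2πi · (-2) = -4*I*pi

Final answer: -4*I*pi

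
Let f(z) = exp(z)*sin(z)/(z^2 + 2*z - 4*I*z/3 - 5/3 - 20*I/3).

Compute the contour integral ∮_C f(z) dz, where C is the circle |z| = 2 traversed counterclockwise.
By the residue theorem, ∮_C f(z) dz = 2πi · (sum of the residues of f at the poles inside |z| = 2).

The denominator factors as (z + 3 + 2*I/3)*(z - 1 - 2*I), so the singularities of f are simple poles at z = -3 - 2*I/3, z = 1 + 2*I.
  |-3 - 2*I/3|² = 85/9 > 4 = 2², so this pole is outside the contour.
  |1 + 2*I|² = 5 > 4 = 2², so this pole is outside the contour.

No pole lies inside the contour, so f is analytic on and inside C and the integral is 0 (Cauchy's theorem).

Final answer: 0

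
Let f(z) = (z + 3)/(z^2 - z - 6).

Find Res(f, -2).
Write f(z) = P(z)/Q(z) with P(z) = z + 3 and Q(z) = z^2 - z - 6.
The denominator factors as Q(z) = (z + 2)*(z - 3), so z = -2 is a simple zero of Q and P is analytic there; z = -2 is therefore a simple pole and
  Res(f, z₀) = P(z₀)/Q'(z₀).

Q'(z) = 2*z - 1, so Q'(-2) = -5.
P(-2) = 1.

Res(f, -2) = (1)/(-5) = -1/5

Final answer: -1/5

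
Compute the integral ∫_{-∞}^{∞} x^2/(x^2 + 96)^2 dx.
sqrt(6)*pi/48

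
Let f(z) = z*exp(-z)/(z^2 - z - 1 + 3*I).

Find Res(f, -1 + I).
Write f(z) = P(z)/Q(z) with P(z) = z*exp(-z) and Q(z) = z^2 - z - 1 + 3*I.
The denominator factors as Q(z) = (z + 1 - I)*(z - 2 + I), so z = -1 + I is a simple zero of Q and P is analytic there; z = -1 + I is therefore a simple pole and
  Res(f, z₀) = P(z₀)/Q'(z₀).

Q'(z) = 2*z - 1, so Q'(-1 + I) = -3 + 2*I.
P(-1 + I) = (-1 + I)*exp(1 - I).

Res(f, -1 + I) = ((-1 + I)*exp(1 - I))/(-3 + 2*I) = (5/13 - I/13)*exp(1 - I)

Final answer: (5/13 - I/13)*exp(1 - I)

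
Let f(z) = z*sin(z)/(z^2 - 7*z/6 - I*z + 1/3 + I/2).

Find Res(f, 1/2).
Write f(z) = P(z)/Q(z) with P(z) = z*sin(z) and Q(z) = z^2 - 7*z/6 - I*z + 1/3 + I/2.
The denominator factors as Q(z) = (z - 1/2)*(z - 2/3 - I), so z = 1/2 is a simple zero of Q and P is analytic there; z = 1/2 is therefore a simple pole and
  Res(f, z₀) = P(z₀)/Q'(z₀).

Q'(z) = 2*z - 7/6 - I, so Q'(1/2) = -1/6 - I.
P(1/2) = sin(1/2)/2.

Res(f, 1/2) = (sin(1/2)/2)/(-1/6 - I) = (-3/37 + 18*I/37)*sin(1/2)

Final answer: (-3/37 + 18*I/37)*sin(1/2)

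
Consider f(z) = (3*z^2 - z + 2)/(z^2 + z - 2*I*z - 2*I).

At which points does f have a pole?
{-1, 2*I}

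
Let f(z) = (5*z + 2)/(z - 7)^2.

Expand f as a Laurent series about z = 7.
Put w = z - (7), i.e. z = w + 7. The denominator is w^2, so it suffices to rewrite the numerator in powers of w.

P(z) = 5*z + 2
P(w + 7) = 37 + 5*w

Dividing each term by w^2:
  f = 37/w^2 + 5/w

Substituting back w = z - 7:
  f(z) = 37/(z - 7)^2 + 5/(z - 7)

The series is finite because the numerator is a polynomial; the negative powers form the principal part, and the coefficient of 1/(z - 7) gives Res(f, 7) = 5.

Final answer: 37/(z - 7)^2 + 5/(z - 7)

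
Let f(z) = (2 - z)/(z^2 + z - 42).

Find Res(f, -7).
Write f(z) = P(z)/Q(z) with P(z) = 2 - z and Q(z) = z^2 + z - 42.
The denominator factors as Q(z) = (z + 7)*(z - 6), so z = -7 is a simple zero of Q and P is analytic there; z = -7 is therefore a simple pole and
  Res(f, z₀) = P(z₀)/Q'(z₀).

Q'(z) = 2*z + 1, so Q'(-7) = -13.
P(-7) = 9.

Res(f, -7) = (9)/(-13) = -9/13

Final answer: -9/13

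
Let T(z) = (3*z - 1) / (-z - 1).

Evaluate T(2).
Substitute z = 2:
  numerator:   3*(2) - 1 = 5
  denominator: -(2) - 1 = -3
T(2) = (5)/(-3) = -5/3

Final answer: -5/3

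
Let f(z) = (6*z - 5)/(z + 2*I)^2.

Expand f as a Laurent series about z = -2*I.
(-5 - 12*I)/(z + 2*I)^2 + 6/(z + 2*I)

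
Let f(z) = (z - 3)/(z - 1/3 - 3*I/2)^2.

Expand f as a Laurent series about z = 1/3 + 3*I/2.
Put w = z - (1/3 + 3*I/2), i.e. z = w + 1/3 + 3*I/2. The denominator is w^2, so it suffices to rewrite the numerator in powers of w.

P(z) = z - 3
P(w + 1/3 + 3*I/2) = -8/3 + 3*I/2 + w

Dividing each term by w^2:
  f = (-8/3 + 3*I/2)/w^2 + 1/w

Substituting back w = z - 1/3 - 3*I/2:
  f(z) = (-8/3 + 3*I/2)/(z - 1/3 - 3*I/2)^2 + 1/(z - 1/3 - 3*I/2)

The series is finite because the numerator is a polynomial; the negative powers form the principal part, and the coefficient of 1/(z - 1/3 - 3*I/2) gives Res(f, 1/3 + 3*I/2) = 1.

Final answer: (-8/3 + 3*I/2)/(z - 1/3 - 3*I/2)^2 + 1/(z - 1/3 - 3*I/2)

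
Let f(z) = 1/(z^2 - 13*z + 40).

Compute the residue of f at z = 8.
Write f(z) = P(z)/Q(z) with P(z) = 1 and Q(z) = z^2 - 13*z + 40.
The denominator factors as Q(z) = (z - 5)*(z - 8), so z = 8 is a simple zero of Q and P is analytic there; z = 8 is therefore a simple pole and
  Res(f, z₀) = P(z₀)/Q'(z₀).

Q'(z) = 2*z - 13, so Q'(8) = 3.
P(8) = 1.

Res(f, 8) = (1)/(3) = 1/3

Final answer: 1/3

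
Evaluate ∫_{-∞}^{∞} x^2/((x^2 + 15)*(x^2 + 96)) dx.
Let f(z) = z^2/((z^2 + 15)*(z^2 + 96)). The denominator has no real zeros and deg Q - deg P = 2 ≥ 2, so the integral of f over the upper semicircle |z| = R tends to 0 as R → ∞. Closing the contour in the upper half-plane,
  ∫_{-∞}^{∞} f(x) dx = 2πi · Σ Res(f, z_k)  over the poles with Im z_k > 0.

Zeros of the denominator: z^2 + 96 = 0 gives z = ±4*sqrt(6)*I; z^2 + 15 = 0 gives z = ±sqrt(15)*I.
Upper half-plane: z = sqrt(15)*I, z = 4*sqrt(6)*I (simple).

Each pole is a simple zero of Q(z) = z^4 + 111*z^2 + 1440, so Res(f, z₀) = P(z₀)/Q'(z₀) with P(z) = z^2, Q'(z) = 4*z^3 + 222*z:
  Res(f, sqrt(15)*I) = (-15)/(162*sqrt(15)*I) = sqrt(15)*I/162
  Res(f, 4*sqrt(6)*I) = (-96)/(-648*sqrt(6)*I) = -2*sqrt(6)*I/81

Sum of residues: I*(-4*sqrt(6) + sqrt(15))/162
∫_{-∞}^{∞} f(x) dx = 2πi · (I*(-4*sqrt(6) + sqrt(15))/162) = pi*(-sqrt(15) + 4*sqrt(6))/81

Final answer: pi*(-sqrt(15) + 4*sqrt(6))/81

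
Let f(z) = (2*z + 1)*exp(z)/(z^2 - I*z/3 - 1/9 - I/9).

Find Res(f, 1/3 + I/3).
Write f(z) = P(z)/Q(z) with P(z) = (2*z + 1)*exp(z) and Q(z) = z^2 - I*z/3 - 1/9 - I/9.
The denominator factors as Q(z) = (z + 1/3)*(z - 1/3 - I/3), so z = 1/3 + I/3 is a simple zero of Q and P is analytic there; z = 1/3 + I/3 is therefore a simple pole and
  Res(f, z₀) = P(z₀)/Q'(z₀).

Q'(z) = 2*z - I/3, so Q'(1/3 + I/3) = 2/3 + I/3.
P(1/3 + I/3) = (5/3 + 2*I/3)*exp(1/3 + I/3).

Res(f, 1/3 + I/3) = ((5/3 + 2*I/3)*exp(1/3 + I/3))/(2/3 + I/3) = (12/5 - I/5)*exp(1/3 + I/3)

Final answer: (12/5 - I/5)*exp(1/3 + I/3)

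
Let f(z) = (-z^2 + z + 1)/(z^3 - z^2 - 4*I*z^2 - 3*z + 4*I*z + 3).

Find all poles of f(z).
The singularities of f are the zeros of the denominator. Factoring,
  z^3 - z^2 - 4*I*z^2 - 3*z + 4*I*z + 3 = (z - 3*I)*(z - I)*(z - 1)
so the candidates are z = 3*I, z = I, z = 1.

Check the numerator P(z) = -z^2 + z + 1 at each one:
  P(3*I) = 10 + 3*I ≠ 0, so z = 3*I is a (simple) pole.
  P(I) = 2 + I ≠ 0, so z = I is a (simple) pole.
  P(1) = 1 ≠ 0, so z = 1 is a (simple) pole.

Poles of f: {I, 3*I, 1}

Final answer: {I, 3*I, 1}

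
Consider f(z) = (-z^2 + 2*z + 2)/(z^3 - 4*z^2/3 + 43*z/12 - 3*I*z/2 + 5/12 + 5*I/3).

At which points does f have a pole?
The singularities of f are the zeros of the denominator. Factoring,
  z^3 - 4*z^2/3 + 43*z/12 - 3*I*z/2 + 5/12 + 5*I/3 = (z - 1/3 + 3*I/2)*(z + I/2)*(z - 1 - 2*I)
so the candidates are z = 1/3 - 3*I/2, z = -I/2, z = 1 + 2*I.

Check the numerator P(z) = -z^2 + 2*z + 2 at each one:
  P(1/3 - 3*I/2) = 173/36 - 2*I ≠ 0, so z = 1/3 - 3*I/2 is a (simple) pole.
  P(-I/2) = 9/4 - I ≠ 0, so z = -I/2 is a (simple) pole.
  P(1 + 2*I) = 7 ≠ 0, so z = 1 + 2*I is a (simple) pole.

Poles of f: {-I/2, 1/3 - 3*I/2, 1 + 2*I}

Final answer: {-I/2, 1/3 - 3*I/2, 1 + 2*I}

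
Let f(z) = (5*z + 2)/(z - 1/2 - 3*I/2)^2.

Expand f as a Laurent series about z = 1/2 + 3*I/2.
Put w = z - (1/2 + 3*I/2), i.e. z = w + 1/2 + 3*I/2. The denominator is w^2, so it suffices to rewrite the numerator in powers of w.

P(z) = 5*z + 2
P(w + 1/2 + 3*I/2) = 9/2 + 15*I/2 + 5*w

Dividing each term by w^2:
  f = (9/2 + 15*I/2)/w^2 + 5/w

Substituting back w = z - 1/2 - 3*I/2:
  f(z) = (9/2 + 15*I/2)/(z - 1/2 - 3*I/2)^2 + 5/(z - 1/2 - 3*I/2)

The series is finite because the numerator is a polynomial; the negative powers form the principal part, and the coefficient of 1/(z - 1/2 - 3*I/2) gives Res(f, 1/2 + 3*I/2) = 5.

Final answer: (9/2 + 15*I/2)/(z - 1/2 - 3*I/2)^2 + 5/(z - 1/2 - 3*I/2)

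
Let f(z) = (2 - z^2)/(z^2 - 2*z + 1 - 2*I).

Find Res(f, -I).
-3/4 + 3*I/4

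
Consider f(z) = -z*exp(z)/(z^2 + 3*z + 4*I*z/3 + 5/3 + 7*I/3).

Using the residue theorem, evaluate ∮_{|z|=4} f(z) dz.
pi*(30/13 - 32*I/13)*exp(-2 - I/3) + pi*(-30/13 + 6*I/13)*exp(-1 - I)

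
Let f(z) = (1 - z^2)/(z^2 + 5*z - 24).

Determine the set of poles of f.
{-8, 3}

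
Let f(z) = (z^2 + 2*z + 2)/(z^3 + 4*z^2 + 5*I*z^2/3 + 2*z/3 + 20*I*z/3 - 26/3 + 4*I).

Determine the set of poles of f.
The singularities of f are the zeros of the denominator. Factoring,
  z^3 + 4*z^2 + 5*I*z^2/3 + 2*z/3 + 20*I*z/3 - 26/3 + 4*I = (z - 1 + I)*(z + 2 + I)*(z + 3 - I/3)
so the candidates are z = 1 - I, z = -2 - I, z = -3 + I/3.

Check the numerator P(z) = z^2 + 2*z + 2 at each one:
  P(1 - I) = 4 - 4*I ≠ 0, so z = 1 - I is a (simple) pole.
  P(-2 - I) = 1 + 2*I ≠ 0, so z = -2 - I is a (simple) pole.
  P(-3 + I/3) = 44/9 - 4*I/3 ≠ 0, so z = -3 + I/3 is a (simple) pole.

Poles of f: {-3 + I/3, -2 - I, 1 - I}

Final answer: {-3 + I/3, -2 - I, 1 - I}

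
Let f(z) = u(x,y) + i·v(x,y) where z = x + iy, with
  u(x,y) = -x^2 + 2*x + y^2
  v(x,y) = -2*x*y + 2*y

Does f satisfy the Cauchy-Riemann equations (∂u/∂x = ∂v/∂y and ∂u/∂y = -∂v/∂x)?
∂u/∂x = 2 - 2*x
∂v/∂y = 2 - 2*x
∂u/∂y = 2*y
∂v/∂x = -2*y
∂u/∂x = ∂v/∂y and ∂u/∂y = -∂v/∂x hold identically; f is analytic.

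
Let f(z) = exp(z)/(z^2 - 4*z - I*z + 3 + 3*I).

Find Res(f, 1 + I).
(-2/5 - I/5)*exp(1 + I)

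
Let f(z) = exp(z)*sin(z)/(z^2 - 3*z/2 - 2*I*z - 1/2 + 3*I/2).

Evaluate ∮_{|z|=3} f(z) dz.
By the residue theorem, ∮_C f(z) dz = 2πi · (sum of the residues of f at the poles inside |z| = 3).

The denominator factors as (z - 1/2 - I)*(z - 1 - I), so the singularities of f are simple poles at z = 1/2 + I, z = 1 + I.
  |1/2 + I|² = 5/4 < 9 = 3², so this pole is inside the contour.
  |1 + I|² = 2 < 9 = 3², so this pole is inside the contour.

With P(z) = exp(z)*sin(z) and Q(z) = z^2 - 3*z/2 - 2*I*z - 1/2 + 3*I/2, each pole is simple, so Res(f, z₀) = P(z₀)/Q'(z₀) with Q'(z) = 2*z - 3/2 - 2*I.
  Res(f, 1/2 + I) = P(1/2 + I)/Q'(1/2 + I) = (exp(1/2 + I)*sin(1/2 + I))/(-1/2) = -2*exp(1/2 + I)*sin(1/2 + I)
  Res(f, 1 + I) = P(1 + I)/Q'(1 + I) = (exp(1 + I)*sin(1 + I))/(1/2) = 2*exp(1 + I)*sin(1 + I)

Sum of residues inside C: -2*exp(1/2 + I)*sin(1/2 + I) + 2*exp(1 + I)*sin(1 + I)
∮_C f(z) dz = 2πi · (-2*exp(1/2 + I)*sin(1/2 + I) + 2*exp(1 + I)*sin(1 + I)) = 4*I*pi*exp(1 + I)*sin(1 + I) - 4*I*pi*exp(1/2 + I)*sin(1/2 + I)

Final answer: 4*I*pi*exp(1 + I)*sin(1 + I) - 4*I*pi*exp(1/2 + I)*sin(1/2 + I)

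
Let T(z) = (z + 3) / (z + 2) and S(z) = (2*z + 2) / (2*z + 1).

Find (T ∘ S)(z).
(T ∘ S)(z) = T(S(z)) = ((1)*S(z) + (3))/((1)*S(z) + (2)). Multiply numerator and denominator by 2*z + 1:
  numerator:   (1)*(2*z + 2) + (3)*(2*z + 1) = 8*z + 5
  denominator: (1)*(2*z + 2) + (2)*(2*z + 1) = 6*z + 4
(T ∘ S)(z) = (8*z + 5)/(6*z + 4)

Final answer: (8*z + 5)/(6*z + 4)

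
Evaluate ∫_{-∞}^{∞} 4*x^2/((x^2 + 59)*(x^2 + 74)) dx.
Let f(z) = 4*z^2/((z^2 + 59)*(z^2 + 74)). The denominator has no real zeros and deg Q - deg P = 2 ≥ 2, so the integral of f over the upper semicircle |z| = R tends to 0 as R → ∞. Closing the contour in the upper half-plane,
  ∫_{-∞}^{∞} f(x) dx = 2πi · Σ Res(f, z_k)  over the poles with Im z_k > 0.

Zeros of the denominator: z^2 + 74 = 0 gives z = ±sqrt(74)*I; z^2 + 59 = 0 gives z = ±sqrt(59)*I.
Upper half-plane: z = sqrt(59)*I, z = sqrt(74)*I (simple).

Each pole is a simple zero of Q(z) = z^4 + 133*z^2 + 4366, so Res(f, z₀) = P(z₀)/Q'(z₀) with P(z) = 4*z^2, Q'(z) = 4*z^3 + 266*z:
  Res(f, sqrt(59)*I) = (-236)/(30*sqrt(59)*I) = 2*sqrt(59)*I/15
  Res(f, sqrt(74)*I) = (-296)/(-30*sqrt(74)*I) = -2*sqrt(74)*I/15

Sum of residues: 2*I*(-sqrt(74) + sqrt(59))/15
∫_{-∞}^{∞} f(x) dx = 2πi · (2*I*(-sqrt(74) + sqrt(59))/15) = 4*pi*(-sqrt(59) + sqrt(74))/15

Final answer: 4*pi*(-sqrt(59) + sqrt(74))/15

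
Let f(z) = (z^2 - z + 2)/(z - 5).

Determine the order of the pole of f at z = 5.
Factor the denominator:
  z - 5 = (z - 5)

The numerator P(z) = z^2 - z + 2 has P(5) = 22 ≠ 0, so no factor of (z - 5) cancels.
Near z = 5 we can therefore write f(z) = g(z)/(z - 5) with g analytic at 5 and g(5) ≠ 0 (g is just the numerator).

Hence z = 5 is a pole of order 1.

Final answer: 1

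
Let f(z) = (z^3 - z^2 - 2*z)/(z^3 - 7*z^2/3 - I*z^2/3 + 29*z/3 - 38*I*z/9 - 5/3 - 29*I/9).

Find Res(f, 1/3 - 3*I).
Write f(z) = P(z)/Q(z) with P(z) = z^3 - z^2 - 2*z and Q(z) = z^3 - 7*z^2/3 - I*z^2/3 + 29*z/3 - 38*I*z/9 - 5/3 - 29*I/9.
The denominator factors as Q(z) = (z - I/3)*(z - 1/3 + 3*I)*(z - 2 - 3*I), so z = 1/3 - 3*I is a simple zero of Q and P is analytic there; z = 1/3 - 3*I is therefore a simple pole and
  Res(f, z₀) = P(z₀)/Q'(z₀).

Q'(z) = 3*z^2 - 14*z/3 - 2*I*z/3 + 29/3 - 38*I/9, so Q'(1/3 - 3*I) = -185/9 + 32*I/9.
P(1/3 - 3*I) = -20/27 + 34*I.

Res(f, 1/3 - 3*I) = (-20/27 + 34*I)/(-185/9 + 32*I/9) = 33076/105747 - 169190*I/105747

Final answer: 33076/105747 - 169190*I/105747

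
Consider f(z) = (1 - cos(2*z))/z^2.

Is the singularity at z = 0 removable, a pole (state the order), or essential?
Let u = z. The argument of cos is 2*z = 2u, so
  f = (1 - cos(2u))/u^2 = ((2u)^2/2 - (2u)^4/24 + ...)/u^2 = 2 - (2/3)*u^2 + ...
The Laurent expansion about u = 0 has no negative powers; equivalently lim_{z→0} f(z) = 2 exists and is finite.
So the singularity is removable.

Final answer: removable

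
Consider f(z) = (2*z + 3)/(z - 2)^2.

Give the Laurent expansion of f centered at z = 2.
Put w = z - (2), i.e. z = w + 2. The denominator is w^2, so it suffices to rewrite the numerator in powers of w.

P(z) = 2*z + 3
P(w + 2) = 7 + 2*w

Dividing each term by w^2:
  f = 7/w^2 + 2/w

Substituting back w = z - 2:
  f(z) = 7/(z - 2)^2 + 2/(z - 2)

The series is finite because the numerator is a polynomial; the negative powers form the principal part, and the coefficient of 1/(z - 2) gives Res(f, 2) = 2.

Final answer: 7/(z - 2)^2 + 2/(z - 2)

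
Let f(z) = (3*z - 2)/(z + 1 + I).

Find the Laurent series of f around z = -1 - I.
Put w = z - (-1 - I), i.e. z = w - 1 - I. The denominator is w, so it suffices to rewrite the numerator in powers of w.

P(z) = 3*z - 2
P(w - 1 - I) = -5 - 3*I + 3*w

Dividing each term by w:
  f = (-5 - 3*I)/w + 3

Substituting back w = z + 1 + I:
  f(z) = (-5 - 3*I)/(z + 1 + I) + 3

The series is finite because the numerator is a polynomial; the negative powers form the principal part, and the coefficient of 1/(z + 1 + I) gives Res(f, -1 - I) = -5 - 3*I.

Final answer: (-5 - 3*I)/(z + 1 + I) + 3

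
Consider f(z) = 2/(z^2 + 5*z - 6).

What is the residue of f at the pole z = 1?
Write f(z) = P(z)/Q(z) with P(z) = 2 and Q(z) = z^2 + 5*z - 6.
The denominator factors as Q(z) = (z + 6)*(z - 1), so z = 1 is a simple zero of Q and P is analytic there; z = 1 is therefore a simple pole and
  Res(f, z₀) = P(z₀)/Q'(z₀).

Q'(z) = 2*z + 5, so Q'(1) = 7.
P(1) = 2.

Res(f, 1) = (2)/(7) = 2/7

Final answer: 2/7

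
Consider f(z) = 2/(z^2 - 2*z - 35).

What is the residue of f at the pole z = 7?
Write f(z) = P(z)/Q(z) with P(z) = 2 and Q(z) = z^2 - 2*z - 35.
The denominator factors as Q(z) = (z - 7)*(z + 5), so z = 7 is a simple zero of Q and P is analytic there; z = 7 is therefore a simple pole and
  Res(f, z₀) = P(z₀)/Q'(z₀).

Q'(z) = 2*z - 2, so Q'(7) = 12.
P(7) = 2.

Res(f, 7) = (2)/(12) = 1/6

Final answer: 1/6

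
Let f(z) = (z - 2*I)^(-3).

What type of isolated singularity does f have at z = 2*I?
Write f(z) = g(z)/(z - 2*I)^3 with g(z) = 1.
g is entire and g(2*I) = 1 ≠ 0, so no factor of (z - 2*I) cancels: the Laurent expansion of f about z = 2*I starts at the power -3, i.e. lim_{z→z₀} (z - z₀)^3 f(z) = 1 is finite and nonzero.
So z = 2*I is a pole of order 3.

Final answer: pole of order 3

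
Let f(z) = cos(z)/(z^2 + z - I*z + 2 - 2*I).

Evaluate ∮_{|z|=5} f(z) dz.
pi*(-3/5 - I/5)*cos(1 + I) + pi*(3/5 + I/5)*cosh(2)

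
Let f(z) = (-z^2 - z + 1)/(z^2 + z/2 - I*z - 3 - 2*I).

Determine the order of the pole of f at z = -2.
1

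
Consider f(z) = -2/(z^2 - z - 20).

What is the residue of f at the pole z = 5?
Write f(z) = P(z)/Q(z) with P(z) = -2 and Q(z) = z^2 - z - 20.
The denominator factors as Q(z) = (z + 4)*(z - 5), so z = 5 is a simple zero of Q and P is analytic there; z = 5 is therefore a simple pole and
  Res(f, z₀) = P(z₀)/Q'(z₀).

Q'(z) = 2*z - 1, so Q'(5) = 9.
P(5) = -2.

Res(f, 5) = (-2)/(9) = -2/9

Final answer: -2/9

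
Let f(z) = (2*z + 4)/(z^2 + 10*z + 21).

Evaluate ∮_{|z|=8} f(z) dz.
By the residue theorem, ∮_C f(z) dz = 2πi · (sum of the residues of f at the poles inside |z| = 8).

The denominator factors as (z + 7)*(z + 3), so the singularities of f are simple poles at z = -7, z = -3.
  |-7|² = 49 < 64 = 8², so this pole is inside the contour.
  |-3|² = 9 < 64 = 8², so this pole is inside the contour.

With P(z) = 2*z + 4 and Q(z) = z^2 + 10*z + 21, each pole is simple, so Res(f, z₀) = P(z₀)/Q'(z₀) with Q'(z) = 2*z + 10.
  Res(f, -7) = P(-7)/Q'(-7) = (-10)/(-4) = 5/2
  Res(f, -3) = P(-3)/Q'(-3) = (-2)/(4) = -1/2

Sum of residues inside C: 2
∮_C f(z) dz = 2πi · (2) = 4*I*pi

Final answer: 4*I*pi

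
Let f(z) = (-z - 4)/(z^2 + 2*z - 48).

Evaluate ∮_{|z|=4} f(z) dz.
By the residue theorem, ∮_C f(z) dz = 2πi · (sum of the residues of f at the poles inside |z| = 4).

The denominator factors as (z - 6)*(z + 8), so the singularities of f are simple poles at z = 6, z = -8.
  |6|² = 36 > 16 = 4², so this pole is outside the contour.
  |-8|² = 64 > 16 = 4², so this pole is outside the contour.

No pole lies inside the contour, so f is analytic on and inside C and the integral is 0 (Cauchy's theorem).

Final answer: 0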